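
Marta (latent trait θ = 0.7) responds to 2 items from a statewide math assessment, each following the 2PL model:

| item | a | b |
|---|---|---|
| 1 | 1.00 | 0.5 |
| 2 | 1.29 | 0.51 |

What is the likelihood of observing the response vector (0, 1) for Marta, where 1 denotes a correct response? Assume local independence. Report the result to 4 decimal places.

0.2525

P(θ) = 1 / (1 + exp(−a(θ − b)))
P_1 = 1/(1+e^{-0.2000}) = 0.5498
P_2 = 1/(1+e^{-0.2451}) = 0.5610
L = (1−P_1) × P_2 = 0.4502 × 0.5610 = 0.25253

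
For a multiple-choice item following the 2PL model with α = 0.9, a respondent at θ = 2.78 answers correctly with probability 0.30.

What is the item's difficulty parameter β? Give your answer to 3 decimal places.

P(θ) = 1 / (1 + exp(−α(θ − β)))
logit(0.30) = ln(0.30/0.70) = -0.8473
β = θ − logit/(α) = 2.78 − (-0.8473)/0.9000 = 3.7214

3.721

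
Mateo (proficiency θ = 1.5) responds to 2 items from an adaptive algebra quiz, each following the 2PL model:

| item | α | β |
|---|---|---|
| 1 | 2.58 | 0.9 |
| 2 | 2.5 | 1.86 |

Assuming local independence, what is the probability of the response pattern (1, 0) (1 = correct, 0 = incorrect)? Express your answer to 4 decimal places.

0.5863

P(θ) = 1 / (1 + exp(−α(θ − β)))
P_1 = 1/(1+e^{-1.5480}) = 0.8246
P_2 = 1/(1+e^{0.9000}) = 0.2891
L = P_1 × (1−P_2) = 0.8246 × 0.7109 = 0.58627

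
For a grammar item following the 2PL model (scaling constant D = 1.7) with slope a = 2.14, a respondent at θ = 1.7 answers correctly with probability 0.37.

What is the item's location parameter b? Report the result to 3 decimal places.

1.846

P(θ) = 1 / (1 + exp(−D·a(θ − b)))
logit(0.37) = ln(0.37/0.63) = -0.5322
b = θ − logit/(1.7·a) = 1.7 − (-0.5322)/3.6380 = 1.8463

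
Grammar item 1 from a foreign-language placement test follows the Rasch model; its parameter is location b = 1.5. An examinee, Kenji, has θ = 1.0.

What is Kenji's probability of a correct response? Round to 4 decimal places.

P(θ) = 1 / (1 + exp(−(θ − b)))
Exponent: (1.0 − 1.5) = -0.5000
1/(1 + e^{0.5000}) = 0.3775
P = 0.3775

0.3775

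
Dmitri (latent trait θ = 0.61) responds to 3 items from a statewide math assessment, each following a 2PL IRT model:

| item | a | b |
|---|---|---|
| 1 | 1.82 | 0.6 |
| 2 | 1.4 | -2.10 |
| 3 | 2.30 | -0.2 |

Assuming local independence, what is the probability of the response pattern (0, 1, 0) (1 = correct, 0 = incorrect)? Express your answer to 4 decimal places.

0.0651

P(θ) = 1 / (1 + exp(−a(θ − b)))
P_1 = 1/(1+e^{-0.0182}) = 0.5045
P_2 = 1/(1+e^{-3.7940}) = 0.9780
P_3 = 1/(1+e^{-1.8630}) = 0.8656
L = (1−P_1) × P_2 × (1−P_3) = 0.4955 × 0.9780 × 0.1344 = 0.06510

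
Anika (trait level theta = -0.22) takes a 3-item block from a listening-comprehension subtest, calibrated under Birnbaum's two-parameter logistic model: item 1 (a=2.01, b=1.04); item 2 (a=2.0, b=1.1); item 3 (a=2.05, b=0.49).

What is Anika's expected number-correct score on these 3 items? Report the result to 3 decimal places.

P(theta) = 1 / (1 + exp(−a(theta − b)))
P_1 = 1/(1+e^{2.5326}) = 0.0736
P_2 = 1/(1+e^{2.6400}) = 0.0666
P_3 = 1/(1+e^{1.4555}) = 0.1892
E[score] = 0.0736 + 0.0666 + 0.1892 = 0.3294

0.329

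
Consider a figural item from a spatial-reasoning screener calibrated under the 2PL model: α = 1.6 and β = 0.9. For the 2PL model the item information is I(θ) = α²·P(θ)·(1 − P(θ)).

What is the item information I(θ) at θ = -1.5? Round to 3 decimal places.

P = 1/(1+e^{3.8400}) = 0.0210
P(1−P) = 0.0210 × 0.9790 = 0.0206
I = α² × P(1−P) = 1.6² × 0.0206 = 0.05273

0.053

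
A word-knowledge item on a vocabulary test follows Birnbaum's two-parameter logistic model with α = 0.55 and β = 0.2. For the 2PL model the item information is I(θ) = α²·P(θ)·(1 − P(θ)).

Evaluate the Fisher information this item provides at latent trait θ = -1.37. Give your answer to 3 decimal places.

P = 1/(1+e^{0.8635}) = 0.2966
P(1−P) = 0.2966 × 0.7034 = 0.2086
I = α² × P(1−P) = 0.55² × 0.2086 = 0.06311

0.063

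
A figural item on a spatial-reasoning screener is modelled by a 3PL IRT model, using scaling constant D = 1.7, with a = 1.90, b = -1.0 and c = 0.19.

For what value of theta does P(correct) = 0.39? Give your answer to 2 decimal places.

-1.35

P(theta) = c + (1 − c) · 1 / (1 + exp(−D·a(theta − b)))
Remove guessing floor: (0.39 − 0.19)/(1 − 0.19) = 0.2469
logit = ln(0.2469/0.7531) = -1.1151
theta = b + logit/(1.7·a) = -1.0 + (-1.1151)/3.2300 = -1.3452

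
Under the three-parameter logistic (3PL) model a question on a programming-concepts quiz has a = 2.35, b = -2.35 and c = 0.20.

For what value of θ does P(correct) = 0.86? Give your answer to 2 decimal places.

-1.69

P(θ) = c + (1 − c) · 1 / (1 + exp(−a(θ − b)))
Remove guessing floor: (0.86 − 0.20)/(1 − 0.20) = 0.8250
logit = ln(0.8250/0.1750) = 1.5506
θ = b + logit/(a) = -2.35 + 1.5506/2.3500 = -1.6902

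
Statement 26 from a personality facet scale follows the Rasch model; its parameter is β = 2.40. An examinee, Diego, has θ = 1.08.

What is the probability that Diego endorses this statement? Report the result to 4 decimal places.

P(θ) = 1 / (1 + exp(−(θ − β)))
Exponent: (1.08 − 2.40) = -1.3200
1/(1 + e^{1.3200}) = 0.2108
P = 0.2108

0.2108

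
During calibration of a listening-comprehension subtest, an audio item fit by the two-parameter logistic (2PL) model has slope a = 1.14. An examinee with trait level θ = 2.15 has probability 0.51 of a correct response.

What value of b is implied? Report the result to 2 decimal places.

P(θ) = 1 / (1 + exp(−a(θ − b)))
logit(0.51) = ln(0.51/0.49) = 0.0400
b = θ − logit/(a) = 2.15 − 0.0400/1.1400 = 2.1149

2.11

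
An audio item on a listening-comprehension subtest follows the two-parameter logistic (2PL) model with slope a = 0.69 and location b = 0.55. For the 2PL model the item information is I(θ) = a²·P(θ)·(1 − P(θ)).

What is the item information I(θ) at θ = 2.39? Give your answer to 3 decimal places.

0.082

P = 1/(1+e^{-1.2696}) = 0.7807
P(1−P) = 0.7807 × 0.2193 = 0.1712
I = a² × P(1−P) = 0.69² × 0.1712 = 0.08152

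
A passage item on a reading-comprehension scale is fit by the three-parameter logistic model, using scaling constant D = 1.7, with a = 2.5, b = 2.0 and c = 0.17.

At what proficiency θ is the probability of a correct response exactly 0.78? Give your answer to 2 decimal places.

P(θ) = c + (1 − c) · 1 / (1 + exp(−D·a(θ − b)))
Remove guessing floor: (0.78 − 0.17)/(1 − 0.17) = 0.7349
logit = ln(0.7349/0.2651) = 1.0198
θ = b + logit/(1.7·a) = 2.0 + 1.0198/4.2500 = 2.2400

2.24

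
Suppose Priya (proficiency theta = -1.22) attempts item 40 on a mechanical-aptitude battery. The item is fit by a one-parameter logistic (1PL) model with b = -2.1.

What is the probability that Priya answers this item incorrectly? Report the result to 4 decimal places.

P(theta) = 1 / (1 + exp(−(theta − b)))
Exponent: (-1.22 − (-2.1)) = 0.8800
1/(1 + e^{-0.8800}) = 0.7068
P = 0.7068
P(incorrect) = 1 − 0.7068 = 0.2932

0.2932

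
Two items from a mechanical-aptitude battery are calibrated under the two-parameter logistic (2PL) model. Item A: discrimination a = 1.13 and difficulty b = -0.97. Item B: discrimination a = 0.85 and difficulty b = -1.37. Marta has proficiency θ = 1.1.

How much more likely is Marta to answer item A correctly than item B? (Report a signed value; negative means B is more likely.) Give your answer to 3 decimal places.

0.021

P(θ) = 1 / (1 + exp(−a(θ − b)))
P_A = 0.9121
P_B = 0.8909
P_A − P_B = 0.0212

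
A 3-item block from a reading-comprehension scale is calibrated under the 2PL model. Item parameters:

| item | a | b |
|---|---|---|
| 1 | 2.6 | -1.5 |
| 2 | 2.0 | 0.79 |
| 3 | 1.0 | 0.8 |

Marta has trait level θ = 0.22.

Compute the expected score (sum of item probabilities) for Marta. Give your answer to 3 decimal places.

1.590

P(θ) = 1 / (1 + exp(−a(θ − b)))
P_1 = 1/(1+e^{-4.4720}) = 0.9887
P_2 = 1/(1+e^{1.1400}) = 0.2423
P_3 = 1/(1+e^{0.5800}) = 0.3589
E[score] = 0.9887 + 0.2423 + 0.3589 = 1.5900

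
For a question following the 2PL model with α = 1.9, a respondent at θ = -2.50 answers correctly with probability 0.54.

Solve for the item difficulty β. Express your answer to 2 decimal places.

-2.58

P(θ) = 1 / (1 + exp(−α(θ − β)))
logit(0.54) = ln(0.54/0.46) = 0.1603
β = θ − logit/(α) = -2.50 − 0.1603/1.9000 = -2.5844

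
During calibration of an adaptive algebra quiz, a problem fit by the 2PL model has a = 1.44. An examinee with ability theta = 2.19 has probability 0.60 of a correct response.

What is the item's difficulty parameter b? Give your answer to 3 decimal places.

1.908

P(theta) = 1 / (1 + exp(−a(theta − b)))
logit(0.60) = ln(0.60/0.40) = 0.4055
b = theta − logit/(a) = 2.19 − 0.4055/1.4400 = 1.9084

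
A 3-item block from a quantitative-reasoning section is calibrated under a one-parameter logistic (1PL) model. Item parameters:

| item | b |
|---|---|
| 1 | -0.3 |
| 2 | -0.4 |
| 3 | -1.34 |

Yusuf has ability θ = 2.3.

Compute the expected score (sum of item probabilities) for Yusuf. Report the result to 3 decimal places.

P(θ) = 1 / (1 + exp(−(θ − b)))
P_1 = 1/(1+e^{-2.6000}) = 0.9309
P_2 = 1/(1+e^{-2.7000}) = 0.9370
P_3 = 1/(1+e^{-3.6400}) = 0.9744
E[score] = 0.9309 + 0.9370 + 0.9744 = 2.8423

2.842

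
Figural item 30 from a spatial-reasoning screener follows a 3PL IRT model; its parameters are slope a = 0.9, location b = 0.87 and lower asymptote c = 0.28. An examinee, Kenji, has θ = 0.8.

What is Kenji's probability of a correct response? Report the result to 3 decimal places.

P(θ) = c + (1 − c) · 1 / (1 + exp(−a(θ − b)))
Exponent: 0.9 × (0.8 − 0.87) = -0.0630
1/(1 + e^{0.0630}) = 0.4843
P = 0.28 + 0.72 × 0.4843 = 0.6287

0.629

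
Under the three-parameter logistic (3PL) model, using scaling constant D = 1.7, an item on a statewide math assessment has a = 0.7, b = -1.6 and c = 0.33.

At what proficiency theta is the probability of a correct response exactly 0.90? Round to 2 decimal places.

P(theta) = c + (1 − c) · 1 / (1 + exp(−D·a(theta − b)))
Remove guessing floor: (0.90 − 0.33)/(1 − 0.33) = 0.8507
logit = ln(0.8507/0.1493) = 1.7405
theta = b + logit/(1.7·a) = -1.6 + 1.7405/1.1900 = -0.1374

-0.14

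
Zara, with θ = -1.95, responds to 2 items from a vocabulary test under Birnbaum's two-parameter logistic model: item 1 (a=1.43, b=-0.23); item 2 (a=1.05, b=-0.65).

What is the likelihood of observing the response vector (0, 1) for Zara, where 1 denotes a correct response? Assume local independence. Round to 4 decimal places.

0.1874

P(θ) = 1 / (1 + exp(−a(θ − b)))
P_1 = 1/(1+e^{2.4596}) = 0.0787
P_2 = 1/(1+e^{1.3650}) = 0.2034
L = (1−P_1) × P_2 = 0.9213 × 0.2034 = 0.18741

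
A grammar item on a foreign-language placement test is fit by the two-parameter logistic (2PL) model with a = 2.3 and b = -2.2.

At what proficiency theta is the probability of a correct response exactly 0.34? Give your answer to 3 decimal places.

P(theta) = 1 / (1 + exp(−a(theta − b)))
logit = ln(0.3400/0.6600) = -0.6633
theta = b + logit/(a) = -2.2 + (-0.6633)/2.3000 = -2.4884

-2.488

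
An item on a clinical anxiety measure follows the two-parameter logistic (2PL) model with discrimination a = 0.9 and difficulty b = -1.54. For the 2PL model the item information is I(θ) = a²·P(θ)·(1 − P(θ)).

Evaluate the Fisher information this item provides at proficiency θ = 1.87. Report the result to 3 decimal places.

P = 1/(1+e^{-3.0690}) = 0.9556
P(1−P) = 0.9556 × 0.0444 = 0.0424
I = a² × P(1−P) = 0.9² × 0.0424 = 0.03437

0.034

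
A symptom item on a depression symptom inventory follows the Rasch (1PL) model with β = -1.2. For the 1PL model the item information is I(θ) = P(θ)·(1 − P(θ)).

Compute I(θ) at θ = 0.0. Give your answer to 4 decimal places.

P = 1/(1+e^{-1.2000}) = 0.7685
P(1−P) = 0.7685 × 0.2315 = 0.1779
I = P(1−P) = 0.17789

0.1779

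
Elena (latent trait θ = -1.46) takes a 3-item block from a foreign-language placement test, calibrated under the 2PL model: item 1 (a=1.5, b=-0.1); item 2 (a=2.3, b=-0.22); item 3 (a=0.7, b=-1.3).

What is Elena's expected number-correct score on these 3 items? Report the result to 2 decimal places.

0.64

P(θ) = 1 / (1 + exp(−a(θ − b)))
P_1 = 1/(1+e^{2.0400}) = 0.1151
P_2 = 1/(1+e^{2.8520}) = 0.0546
P_3 = 1/(1+e^{0.1120}) = 0.4720
E[score] = 0.1151 + 0.0546 + 0.4720 = 0.6417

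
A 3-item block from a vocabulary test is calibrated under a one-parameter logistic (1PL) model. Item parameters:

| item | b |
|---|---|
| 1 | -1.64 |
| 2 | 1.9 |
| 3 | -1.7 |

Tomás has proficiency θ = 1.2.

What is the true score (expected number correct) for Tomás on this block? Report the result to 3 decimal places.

2.224

P(θ) = 1 / (1 + exp(−(θ − b)))
P_1 = 1/(1+e^{-2.8400}) = 0.9448
P_2 = 1/(1+e^{0.7000}) = 0.3318
P_3 = 1/(1+e^{-2.9000}) = 0.9478
E[score] = 0.9448 + 0.3318 + 0.9478 = 2.2245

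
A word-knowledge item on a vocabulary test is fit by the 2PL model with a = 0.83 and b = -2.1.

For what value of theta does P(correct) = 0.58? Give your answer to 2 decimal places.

P(theta) = 1 / (1 + exp(−a(theta − b)))
logit = ln(0.5800/0.4200) = 0.3228
theta = b + logit/(a) = -2.1 + 0.3228/0.8300 = -1.7111

-1.71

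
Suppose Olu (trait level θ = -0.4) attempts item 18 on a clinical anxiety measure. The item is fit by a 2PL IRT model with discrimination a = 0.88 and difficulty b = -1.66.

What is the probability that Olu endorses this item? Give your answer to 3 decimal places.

P(θ) = 1 / (1 + exp(−a(θ − b)))
Exponent: 0.88 × (-0.4 − (-1.66)) = 1.1088
1/(1 + e^{-1.1088}) = 0.7519

0.752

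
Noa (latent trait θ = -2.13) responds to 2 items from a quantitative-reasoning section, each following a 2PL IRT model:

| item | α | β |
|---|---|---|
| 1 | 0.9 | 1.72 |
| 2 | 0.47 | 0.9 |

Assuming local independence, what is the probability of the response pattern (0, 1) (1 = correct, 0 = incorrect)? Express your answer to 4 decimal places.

P(θ) = 1 / (1 + exp(−α(θ − β)))
P_1 = 1/(1+e^{3.4650}) = 0.0303
P_2 = 1/(1+e^{1.4241}) = 0.1940
L = (1−P_1) × P_2 = 0.9697 × 0.1940 = 0.18814

0.1881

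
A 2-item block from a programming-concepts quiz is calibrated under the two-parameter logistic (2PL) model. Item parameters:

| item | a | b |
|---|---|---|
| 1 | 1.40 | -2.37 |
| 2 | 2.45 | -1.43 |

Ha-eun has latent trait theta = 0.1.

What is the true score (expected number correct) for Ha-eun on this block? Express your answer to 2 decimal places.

P(theta) = 1 / (1 + exp(−a(theta − b)))
P_1 = 1/(1+e^{-3.4580}) = 0.9695
P_2 = 1/(1+e^{-3.7485}) = 0.9770
E[score] = 0.9695 + 0.9770 = 1.9465

1.95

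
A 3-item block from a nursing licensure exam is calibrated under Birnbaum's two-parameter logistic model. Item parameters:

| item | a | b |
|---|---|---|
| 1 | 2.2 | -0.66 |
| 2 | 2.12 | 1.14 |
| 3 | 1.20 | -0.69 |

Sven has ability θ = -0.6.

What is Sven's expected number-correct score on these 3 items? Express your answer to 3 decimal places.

1.084

P(θ) = 1 / (1 + exp(−a(θ − b)))
P_1 = 1/(1+e^{-0.1320}) = 0.5330
P_2 = 1/(1+e^{3.6888}) = 0.0244
P_3 = 1/(1+e^{-0.1080}) = 0.5270
E[score] = 0.5330 + 0.0244 + 0.5270 = 1.0843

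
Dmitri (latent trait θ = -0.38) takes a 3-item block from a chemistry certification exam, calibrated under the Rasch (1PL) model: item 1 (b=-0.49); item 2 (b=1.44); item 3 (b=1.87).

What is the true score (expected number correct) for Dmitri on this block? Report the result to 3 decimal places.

P(θ) = 1 / (1 + exp(−(θ − b)))
P_1 = 1/(1+e^{-0.1100}) = 0.5275
P_2 = 1/(1+e^{1.8200}) = 0.1394
P_3 = 1/(1+e^{2.2500}) = 0.0953
E[score] = 0.5275 + 0.1394 + 0.0953 = 0.7623

0.762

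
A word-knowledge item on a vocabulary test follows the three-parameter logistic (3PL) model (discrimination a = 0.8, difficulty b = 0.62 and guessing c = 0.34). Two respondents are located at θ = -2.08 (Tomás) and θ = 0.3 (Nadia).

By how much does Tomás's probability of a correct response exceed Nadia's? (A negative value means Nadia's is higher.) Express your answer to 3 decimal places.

P(θ) = c + (1 − c) · 1 / (1 + exp(−a(θ − b)))
P(Tomás) = 0.4082  [exponent -2.1600]
P(Nadia) = 0.6280  [exponent -0.2560]
Difference = 0.4082 − 0.6280 = -0.2197

-0.220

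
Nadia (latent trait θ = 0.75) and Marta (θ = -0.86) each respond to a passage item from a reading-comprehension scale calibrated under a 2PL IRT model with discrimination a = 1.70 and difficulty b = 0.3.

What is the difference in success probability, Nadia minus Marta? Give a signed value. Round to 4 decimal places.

0.5603

P(θ) = 1 / (1 + exp(−a(θ − b)))
P(Nadia) = 0.6824  [exponent 0.7650]
P(Marta) = 0.1222  [exponent -1.9720]
Difference = 0.6824 − 0.1222 = 0.5603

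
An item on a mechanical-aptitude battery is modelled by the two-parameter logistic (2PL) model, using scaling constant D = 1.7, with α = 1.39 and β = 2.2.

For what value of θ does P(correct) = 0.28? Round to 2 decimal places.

1.80

P(θ) = 1 / (1 + exp(−D·α(θ − β)))
logit = ln(0.2800/0.7200) = -0.9445
θ = β + logit/(1.7·α) = 2.2 + (-0.9445)/2.3630 = 1.8003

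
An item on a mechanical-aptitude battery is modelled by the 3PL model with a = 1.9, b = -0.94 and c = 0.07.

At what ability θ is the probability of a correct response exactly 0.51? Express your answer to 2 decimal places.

-1.00

P(θ) = c + (1 − c) · 1 / (1 + exp(−a(θ − b)))
Remove guessing floor: (0.51 − 0.07)/(1 − 0.07) = 0.4731
logit = ln(0.4731/0.5269) = -0.1076
θ = b + logit/(a) = -0.94 + (-0.1076)/1.9000 = -0.9966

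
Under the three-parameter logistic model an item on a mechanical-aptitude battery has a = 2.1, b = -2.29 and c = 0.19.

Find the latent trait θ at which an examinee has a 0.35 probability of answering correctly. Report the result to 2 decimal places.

-2.96

P(θ) = c + (1 − c) · 1 / (1 + exp(−a(θ − b)))
Remove guessing floor: (0.35 − 0.19)/(1 − 0.19) = 0.1975
logit = ln(0.1975/0.8025) = -1.4018
θ = b + logit/(a) = -2.29 + (-1.4018)/2.1000 = -2.9575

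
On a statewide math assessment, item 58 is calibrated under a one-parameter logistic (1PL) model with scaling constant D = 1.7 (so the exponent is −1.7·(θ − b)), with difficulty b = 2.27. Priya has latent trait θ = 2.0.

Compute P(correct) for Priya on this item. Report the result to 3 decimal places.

0.387

P(θ) = 1 / (1 + exp(−D·(θ − b)))
Exponent: 1.7 × (2.0 − 2.27) = -0.4590
1/(1 + e^{0.4590}) = 0.3872
P = 0.3872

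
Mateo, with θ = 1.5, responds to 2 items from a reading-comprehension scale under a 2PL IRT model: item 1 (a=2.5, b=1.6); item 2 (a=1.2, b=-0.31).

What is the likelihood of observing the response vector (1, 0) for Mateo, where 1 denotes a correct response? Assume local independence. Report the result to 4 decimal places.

0.0448

P(θ) = 1 / (1 + exp(−a(θ − b)))
P_1 = 1/(1+e^{0.2500}) = 0.4378
P_2 = 1/(1+e^{-2.1720}) = 0.8977
L = P_1 × (1−P_2) = 0.4378 × 0.1023 = 0.04479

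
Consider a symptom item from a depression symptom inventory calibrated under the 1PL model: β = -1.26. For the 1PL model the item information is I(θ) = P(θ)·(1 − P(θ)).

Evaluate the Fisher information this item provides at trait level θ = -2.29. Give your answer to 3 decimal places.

P = 1/(1+e^{1.0300}) = 0.2631
P(1−P) = 0.2631 × 0.7369 = 0.1939
I = P(1−P) = 0.19387

0.194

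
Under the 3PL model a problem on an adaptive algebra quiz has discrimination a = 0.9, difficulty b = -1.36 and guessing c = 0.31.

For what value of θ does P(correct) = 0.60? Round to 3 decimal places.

-1.717

P(θ) = c + (1 − c) · 1 / (1 + exp(−a(θ − b)))
Remove guessing floor: (0.60 − 0.31)/(1 − 0.31) = 0.4203
logit = ln(0.4203/0.5797) = -0.3216
θ = b + logit/(a) = -1.36 + (-0.3216)/0.9000 = -1.7173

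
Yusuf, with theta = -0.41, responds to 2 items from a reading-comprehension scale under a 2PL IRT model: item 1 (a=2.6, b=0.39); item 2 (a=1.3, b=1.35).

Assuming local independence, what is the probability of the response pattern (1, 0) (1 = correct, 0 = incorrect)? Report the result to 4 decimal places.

P(theta) = 1 / (1 + exp(−a(theta − b)))
P_1 = 1/(1+e^{2.0800}) = 0.1111
P_2 = 1/(1+e^{2.2880}) = 0.0921
L = P_1 × (1−P_2) = 0.1111 × 0.9079 = 0.10083

0.1008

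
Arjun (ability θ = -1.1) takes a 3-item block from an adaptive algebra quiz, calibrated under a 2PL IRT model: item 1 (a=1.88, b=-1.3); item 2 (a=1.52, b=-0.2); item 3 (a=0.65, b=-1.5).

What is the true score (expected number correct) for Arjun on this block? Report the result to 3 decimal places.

1.360

P(θ) = 1 / (1 + exp(−a(θ − b)))
P_1 = 1/(1+e^{-0.3760}) = 0.5929
P_2 = 1/(1+e^{1.3680}) = 0.2029
P_3 = 1/(1+e^{-0.2600}) = 0.5646
E[score] = 0.5929 + 0.2029 + 0.5646 = 1.3605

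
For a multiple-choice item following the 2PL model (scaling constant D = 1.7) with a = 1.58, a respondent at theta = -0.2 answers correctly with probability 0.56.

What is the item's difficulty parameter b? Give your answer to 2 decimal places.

-0.29

P(theta) = 1 / (1 + exp(−D·a(theta − b)))
logit(0.56) = ln(0.56/0.44) = 0.2412
b = theta − logit/(1.7·a) = -0.2 − 0.2412/2.6860 = -0.2898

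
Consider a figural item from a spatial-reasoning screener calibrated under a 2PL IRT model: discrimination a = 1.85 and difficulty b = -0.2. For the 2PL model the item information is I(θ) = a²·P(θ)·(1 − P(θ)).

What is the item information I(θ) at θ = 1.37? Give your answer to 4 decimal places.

P = 1/(1+e^{-2.9045}) = 0.9481
P(1−P) = 0.9481 × 0.0519 = 0.0492
I = a² × P(1−P) = 1.85² × 0.0492 = 0.16851

0.1685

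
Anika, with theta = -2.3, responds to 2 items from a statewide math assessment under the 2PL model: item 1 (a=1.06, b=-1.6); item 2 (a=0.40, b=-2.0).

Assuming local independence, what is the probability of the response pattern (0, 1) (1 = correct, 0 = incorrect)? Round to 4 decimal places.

P(theta) = 1 / (1 + exp(−a(theta − b)))
P_1 = 1/(1+e^{0.7420}) = 0.3226
P_2 = 1/(1+e^{0.1200}) = 0.4700
L = (1−P_1) × P_2 = 0.6774 × 0.4700 = 0.31842

0.3184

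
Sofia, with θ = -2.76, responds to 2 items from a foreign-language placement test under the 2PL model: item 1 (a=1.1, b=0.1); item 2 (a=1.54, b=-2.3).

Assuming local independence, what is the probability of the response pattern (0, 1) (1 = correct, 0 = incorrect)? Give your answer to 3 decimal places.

0.316

P(θ) = 1 / (1 + exp(−a(θ − b)))
P_1 = 1/(1+e^{3.1460}) = 0.0412
P_2 = 1/(1+e^{0.7084}) = 0.3300
L = (1−P_1) × P_2 = 0.9588 × 0.3300 = 0.31634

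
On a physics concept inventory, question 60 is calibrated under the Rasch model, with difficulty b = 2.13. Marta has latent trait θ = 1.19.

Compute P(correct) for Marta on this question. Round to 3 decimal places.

0.281

P(θ) = 1 / (1 + exp(−(θ − b)))
Exponent: (1.19 − 2.13) = -0.9400
1/(1 + e^{0.9400}) = 0.2809
P = 0.2809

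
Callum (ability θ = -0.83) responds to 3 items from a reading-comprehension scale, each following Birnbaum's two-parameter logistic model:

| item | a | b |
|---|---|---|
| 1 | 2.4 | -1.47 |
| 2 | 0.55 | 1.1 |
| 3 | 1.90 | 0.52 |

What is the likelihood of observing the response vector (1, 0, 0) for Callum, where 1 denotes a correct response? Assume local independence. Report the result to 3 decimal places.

0.568

P(θ) = 1 / (1 + exp(−a(θ − b)))
P_1 = 1/(1+e^{-1.5360}) = 0.8229
P_2 = 1/(1+e^{1.0615}) = 0.2570
P_3 = 1/(1+e^{2.5650}) = 0.0714
L = P_1 × (1−P_2) × (1−P_3) = 0.8229 × 0.7430 × 0.9286 = 0.56771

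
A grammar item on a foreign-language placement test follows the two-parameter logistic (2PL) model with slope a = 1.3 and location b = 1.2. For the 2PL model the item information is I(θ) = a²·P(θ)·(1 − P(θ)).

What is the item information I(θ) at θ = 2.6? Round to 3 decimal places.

0.203

P = 1/(1+e^{-1.8200}) = 0.8606
P(1−P) = 0.8606 × 0.1394 = 0.1200
I = a² × P(1−P) = 1.3² × 0.1200 = 0.20279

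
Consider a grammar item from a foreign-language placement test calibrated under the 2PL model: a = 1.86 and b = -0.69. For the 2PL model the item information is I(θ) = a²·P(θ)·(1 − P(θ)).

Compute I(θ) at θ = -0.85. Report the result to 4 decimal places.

0.8460

P = 1/(1+e^{0.2976}) = 0.4261
P(1−P) = 0.4261 × 0.5739 = 0.2445
I = a² × P(1−P) = 1.86² × 0.2445 = 0.84603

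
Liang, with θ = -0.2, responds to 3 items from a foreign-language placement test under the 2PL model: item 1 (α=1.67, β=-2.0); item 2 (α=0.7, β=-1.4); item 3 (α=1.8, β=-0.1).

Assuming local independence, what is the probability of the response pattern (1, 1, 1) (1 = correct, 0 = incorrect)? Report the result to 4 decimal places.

P(θ) = 1 / (1 + exp(−α(θ − β)))
P_1 = 1/(1+e^{-3.0060}) = 0.9528
P_2 = 1/(1+e^{-0.8400}) = 0.6985
P_3 = 1/(1+e^{0.1800}) = 0.4551
L = P_1 × P_2 × P_3 = 0.9528 × 0.6985 × 0.4551 = 0.30290

0.3029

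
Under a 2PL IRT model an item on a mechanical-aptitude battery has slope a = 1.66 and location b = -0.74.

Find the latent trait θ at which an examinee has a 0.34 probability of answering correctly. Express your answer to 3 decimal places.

P(θ) = 1 / (1 + exp(−a(θ − b)))
logit = ln(0.3400/0.6600) = -0.6633
θ = b + logit/(a) = -0.74 + (-0.6633)/1.6600 = -1.1396

-1.140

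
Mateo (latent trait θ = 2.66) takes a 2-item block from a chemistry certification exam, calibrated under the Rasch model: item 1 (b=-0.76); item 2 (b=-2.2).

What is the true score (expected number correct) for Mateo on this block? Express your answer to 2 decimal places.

1.96

P(θ) = 1 / (1 + exp(−(θ − b)))
P_1 = 1/(1+e^{-3.4200}) = 0.9683
P_2 = 1/(1+e^{-4.8600}) = 0.9923
E[score] = 0.9683 + 0.9923 = 1.9606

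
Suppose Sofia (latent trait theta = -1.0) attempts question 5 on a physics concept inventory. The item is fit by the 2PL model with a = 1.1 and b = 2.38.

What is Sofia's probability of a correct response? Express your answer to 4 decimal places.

P(theta) = 1 / (1 + exp(−a(theta − b)))
Exponent: 1.1 × (-1.0 − 2.38) = -3.7180
1/(1 + e^{3.7180}) = 0.0237

0.0237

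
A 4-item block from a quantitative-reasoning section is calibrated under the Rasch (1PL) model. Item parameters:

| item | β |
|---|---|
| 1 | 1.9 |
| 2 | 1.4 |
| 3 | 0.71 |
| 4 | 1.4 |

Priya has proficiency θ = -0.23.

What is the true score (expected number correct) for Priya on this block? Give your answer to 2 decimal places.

P(θ) = 1 / (1 + exp(−(θ − β)))
P_1 = 1/(1+e^{2.1300}) = 0.1062
P_2 = 1/(1+e^{1.6300}) = 0.1638
P_3 = 1/(1+e^{0.9400}) = 0.2809
P_4 = 1/(1+e^{1.6300}) = 0.1638
E[score] = 0.1062 + 0.1638 + 0.2809 + 0.1638 = 0.7148

0.71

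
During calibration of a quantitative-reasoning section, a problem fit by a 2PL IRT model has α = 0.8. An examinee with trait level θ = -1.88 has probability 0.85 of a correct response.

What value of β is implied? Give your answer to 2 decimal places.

-4.05

P(θ) = 1 / (1 + exp(−α(θ − β)))
logit(0.85) = ln(0.85/0.15) = 1.7346
β = θ − logit/(α) = -1.88 − 1.7346/0.8000 = -4.0483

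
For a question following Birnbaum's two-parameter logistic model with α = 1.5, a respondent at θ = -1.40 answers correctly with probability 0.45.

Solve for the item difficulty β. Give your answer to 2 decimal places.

-1.27

P(θ) = 1 / (1 + exp(−α(θ − β)))
logit(0.45) = ln(0.45/0.55) = -0.2007
β = θ − logit/(α) = -1.40 − (-0.2007)/1.5000 = -1.2662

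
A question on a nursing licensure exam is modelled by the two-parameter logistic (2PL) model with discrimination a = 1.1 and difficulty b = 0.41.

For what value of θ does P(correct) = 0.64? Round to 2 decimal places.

0.93

P(θ) = 1 / (1 + exp(−a(θ − b)))
logit = ln(0.6400/0.3600) = 0.5754
θ = b + logit/(a) = 0.41 + 0.5754/1.1000 = 0.9331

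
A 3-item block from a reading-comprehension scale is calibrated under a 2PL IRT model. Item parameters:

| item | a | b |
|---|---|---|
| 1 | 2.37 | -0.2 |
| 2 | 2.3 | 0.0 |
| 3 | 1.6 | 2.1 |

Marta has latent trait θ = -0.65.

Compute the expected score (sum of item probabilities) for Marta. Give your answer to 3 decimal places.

0.451

P(θ) = 1 / (1 + exp(−a(θ − b)))
P_1 = 1/(1+e^{1.0665}) = 0.2561
P_2 = 1/(1+e^{1.4950}) = 0.1832
P_3 = 1/(1+e^{4.4000}) = 0.0121
E[score] = 0.2561 + 0.1832 + 0.0121 = 0.4514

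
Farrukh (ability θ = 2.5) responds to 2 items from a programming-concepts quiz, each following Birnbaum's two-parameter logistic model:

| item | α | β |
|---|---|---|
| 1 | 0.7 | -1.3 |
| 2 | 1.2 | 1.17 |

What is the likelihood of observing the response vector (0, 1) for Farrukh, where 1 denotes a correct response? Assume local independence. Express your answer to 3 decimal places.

0.054

P(θ) = 1 / (1 + exp(−α(θ − β)))
P_1 = 1/(1+e^{-2.6600}) = 0.9346
P_2 = 1/(1+e^{-1.5960}) = 0.8315
L = (1−P_1) × P_2 = 0.0654 × 0.8315 = 0.05436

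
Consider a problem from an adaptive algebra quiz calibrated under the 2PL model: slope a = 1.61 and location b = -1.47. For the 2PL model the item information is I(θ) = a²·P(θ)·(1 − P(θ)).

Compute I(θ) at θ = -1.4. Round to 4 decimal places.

P = 1/(1+e^{-0.1127}) = 0.5281
P(1−P) = 0.5281 × 0.4719 = 0.2492
I = a² × P(1−P) = 1.61² × 0.2492 = 0.64597

0.6460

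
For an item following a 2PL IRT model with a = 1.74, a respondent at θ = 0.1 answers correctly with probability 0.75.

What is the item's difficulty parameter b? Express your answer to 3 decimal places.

-0.531

P(θ) = 1 / (1 + exp(−a(θ − b)))
logit(0.75) = ln(0.75/0.25) = 1.0986
b = θ − logit/(a) = 0.1 − 1.0986/1.7400 = -0.5314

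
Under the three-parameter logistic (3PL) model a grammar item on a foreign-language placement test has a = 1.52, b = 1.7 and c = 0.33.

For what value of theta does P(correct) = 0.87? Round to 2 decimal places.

2.64

P(theta) = c + (1 − c) · 1 / (1 + exp(−a(theta − b)))
Remove guessing floor: (0.87 − 0.33)/(1 − 0.33) = 0.8060
logit = ln(0.8060/0.1940) = 1.4240
theta = b + logit/(a) = 1.7 + 1.4240/1.5200 = 2.6369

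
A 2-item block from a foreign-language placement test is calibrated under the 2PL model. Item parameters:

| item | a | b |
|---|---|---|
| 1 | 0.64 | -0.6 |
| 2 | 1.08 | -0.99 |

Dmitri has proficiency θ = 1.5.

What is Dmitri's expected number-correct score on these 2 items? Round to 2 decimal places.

P(θ) = 1 / (1 + exp(−a(θ − b)))
P_1 = 1/(1+e^{-1.3440}) = 0.7931
P_2 = 1/(1+e^{-2.6892}) = 0.9364
E[score] = 0.7931 + 0.9364 = 1.7295

1.73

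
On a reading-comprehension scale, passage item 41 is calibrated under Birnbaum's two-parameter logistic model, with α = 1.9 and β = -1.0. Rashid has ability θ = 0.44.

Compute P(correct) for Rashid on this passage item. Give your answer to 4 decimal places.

P(θ) = 1 / (1 + exp(−α(θ − β)))
Exponent: 1.9 × (0.44 − (-1.0)) = 2.7360
1/(1 + e^{-2.7360}) = 0.9391

0.9391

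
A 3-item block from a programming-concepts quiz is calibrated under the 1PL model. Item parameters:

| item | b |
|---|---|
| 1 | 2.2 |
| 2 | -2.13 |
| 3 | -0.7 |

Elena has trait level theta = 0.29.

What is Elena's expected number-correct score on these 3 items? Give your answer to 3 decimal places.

1.776

P(theta) = 1 / (1 + exp(−(theta − b)))
P_1 = 1/(1+e^{1.9100}) = 0.1290
P_2 = 1/(1+e^{-2.4200}) = 0.9183
P_3 = 1/(1+e^{-0.9900}) = 0.7291
E[score] = 0.1290 + 0.9183 + 0.7291 = 1.7764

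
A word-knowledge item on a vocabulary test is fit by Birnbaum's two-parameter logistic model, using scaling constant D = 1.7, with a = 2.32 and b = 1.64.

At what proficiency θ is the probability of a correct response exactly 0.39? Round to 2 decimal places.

1.53

P(θ) = 1 / (1 + exp(−D·a(θ − b)))
logit = ln(0.3900/0.6100) = -0.4473
θ = b + logit/(1.7·a) = 1.64 + (-0.4473)/3.9440 = 1.5266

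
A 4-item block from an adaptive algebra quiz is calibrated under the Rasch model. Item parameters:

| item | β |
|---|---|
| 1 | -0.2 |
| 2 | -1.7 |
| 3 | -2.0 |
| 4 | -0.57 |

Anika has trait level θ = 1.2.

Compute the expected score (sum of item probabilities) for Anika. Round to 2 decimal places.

P(θ) = 1 / (1 + exp(−(θ − β)))
P_1 = 1/(1+e^{-1.4000}) = 0.8022
P_2 = 1/(1+e^{-2.9000}) = 0.9478
P_3 = 1/(1+e^{-3.2000}) = 0.9608
P_4 = 1/(1+e^{-1.7700}) = 0.8545
E[score] = 0.8022 + 0.9478 + 0.9608 + 0.8545 = 3.5653

3.57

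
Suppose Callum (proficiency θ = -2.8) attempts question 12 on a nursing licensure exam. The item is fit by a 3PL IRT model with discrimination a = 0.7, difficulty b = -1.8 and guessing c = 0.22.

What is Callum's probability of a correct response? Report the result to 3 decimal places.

P(θ) = c + (1 − c) · 1 / (1 + exp(−a(θ − b)))
Exponent: 0.7 × (-2.8 − (-1.8)) = -0.7000
1/(1 + e^{0.7000}) = 0.3318
P = 0.22 + 0.78 × 0.3318 = 0.4788

0.479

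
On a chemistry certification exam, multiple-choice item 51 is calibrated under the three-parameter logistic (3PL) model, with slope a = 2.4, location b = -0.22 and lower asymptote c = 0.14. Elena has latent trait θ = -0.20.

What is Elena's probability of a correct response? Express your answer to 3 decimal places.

0.580

P(θ) = c + (1 − c) · 1 / (1 + exp(−a(θ − b)))
Exponent: 2.4 × (-0.20 − (-0.22)) = 0.0480
1/(1 + e^{-0.0480}) = 0.5120
P = 0.14 + 0.86 × 0.5120 = 0.5803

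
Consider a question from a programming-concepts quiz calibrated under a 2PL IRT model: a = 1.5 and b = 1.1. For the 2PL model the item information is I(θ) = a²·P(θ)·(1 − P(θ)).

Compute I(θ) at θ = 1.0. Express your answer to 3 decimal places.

P = 1/(1+e^{0.1500}) = 0.4626
P(1−P) = 0.4626 × 0.5374 = 0.2486
I = a² × P(1−P) = 1.5² × 0.2486 = 0.55935

0.559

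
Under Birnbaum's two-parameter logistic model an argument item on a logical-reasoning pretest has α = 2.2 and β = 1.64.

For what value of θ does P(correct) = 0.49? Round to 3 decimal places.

1.622

P(θ) = 1 / (1 + exp(−α(θ − β)))
logit = ln(0.4900/0.5100) = -0.0400
θ = β + logit/(α) = 1.64 + (-0.0400)/2.2000 = 1.6218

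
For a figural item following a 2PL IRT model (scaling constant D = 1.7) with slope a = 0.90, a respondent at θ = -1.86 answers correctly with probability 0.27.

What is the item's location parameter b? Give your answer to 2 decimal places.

-1.21

P(θ) = 1 / (1 + exp(−D·a(θ − b)))
logit(0.27) = ln(0.27/0.73) = -0.9946
b = θ − logit/(1.7·a) = -1.86 − (-0.9946)/1.5300 = -1.2099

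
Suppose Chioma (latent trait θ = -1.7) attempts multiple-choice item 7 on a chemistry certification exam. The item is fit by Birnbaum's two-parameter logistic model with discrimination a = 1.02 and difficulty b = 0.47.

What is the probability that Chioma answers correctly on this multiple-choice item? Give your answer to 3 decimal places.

P(θ) = 1 / (1 + exp(−a(θ − b)))
Exponent: 1.02 × (-1.7 − 0.47) = -2.2134
1/(1 + e^{2.2134}) = 0.0986

0.099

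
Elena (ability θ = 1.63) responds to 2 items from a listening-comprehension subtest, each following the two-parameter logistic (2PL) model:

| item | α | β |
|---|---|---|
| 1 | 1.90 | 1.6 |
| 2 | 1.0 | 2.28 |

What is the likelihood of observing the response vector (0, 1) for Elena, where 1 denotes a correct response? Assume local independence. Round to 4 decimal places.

P(θ) = 1 / (1 + exp(−α(θ − β)))
P_1 = 1/(1+e^{-0.0570}) = 0.5142
P_2 = 1/(1+e^{0.6500}) = 0.3430
L = (1−P_1) × P_2 = 0.4858 × 0.3430 = 0.16661

0.1666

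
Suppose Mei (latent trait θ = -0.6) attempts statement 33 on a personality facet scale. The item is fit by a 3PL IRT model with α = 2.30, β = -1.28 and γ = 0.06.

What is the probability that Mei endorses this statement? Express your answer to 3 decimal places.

P(θ) = γ + (1 − γ) · 1 / (1 + exp(−α(θ − β)))
Exponent: 2.30 × (-0.6 − (-1.28)) = 1.5640
1/(1 + e^{-1.5640}) = 0.8269
P = 0.06 + 0.94 × 0.8269 = 0.8373

0.837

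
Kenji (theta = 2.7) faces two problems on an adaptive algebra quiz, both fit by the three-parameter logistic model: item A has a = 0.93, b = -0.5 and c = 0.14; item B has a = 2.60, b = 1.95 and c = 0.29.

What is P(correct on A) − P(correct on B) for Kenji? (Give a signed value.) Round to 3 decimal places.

P(theta) = c + (1 − c) · 1 / (1 + exp(−a(theta − b)))
P_A = 0.9583
P_B = 0.9116
P_A − P_B = 0.0467

0.047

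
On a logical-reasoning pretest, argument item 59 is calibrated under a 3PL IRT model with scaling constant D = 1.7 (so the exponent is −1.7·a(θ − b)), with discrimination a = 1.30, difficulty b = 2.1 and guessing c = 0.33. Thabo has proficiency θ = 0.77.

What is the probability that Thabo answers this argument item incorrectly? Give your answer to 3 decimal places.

0.636

P(θ) = c + (1 − c) · 1 / (1 + exp(−D·a(θ − b)))
Exponent: 1.7 × 1.30 × (0.77 − 2.1) = -2.9393
1/(1 + e^{2.9393}) = 0.0502
P = 0.33 + 0.67 × 0.0502 = 0.3637
P(incorrect) = 1 − 0.3637 = 0.6363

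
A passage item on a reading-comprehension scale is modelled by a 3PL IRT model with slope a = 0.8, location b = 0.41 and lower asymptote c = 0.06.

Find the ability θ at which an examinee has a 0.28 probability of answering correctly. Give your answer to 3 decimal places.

P(θ) = c + (1 − c) · 1 / (1 + exp(−a(θ − b)))
Remove guessing floor: (0.28 − 0.06)/(1 − 0.06) = 0.2340
logit = ln(0.2340/0.7660) = -1.1856
θ = b + logit/(a) = 0.41 + (-1.1856)/0.8000 = -1.0720

-1.072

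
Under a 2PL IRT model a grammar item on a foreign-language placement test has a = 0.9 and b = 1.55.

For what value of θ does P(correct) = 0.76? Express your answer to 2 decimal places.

2.83

P(θ) = 1 / (1 + exp(−a(θ − b)))
logit = ln(0.7600/0.2400) = 1.1527
θ = b + logit/(a) = 1.55 + 1.1527/0.9000 = 2.8308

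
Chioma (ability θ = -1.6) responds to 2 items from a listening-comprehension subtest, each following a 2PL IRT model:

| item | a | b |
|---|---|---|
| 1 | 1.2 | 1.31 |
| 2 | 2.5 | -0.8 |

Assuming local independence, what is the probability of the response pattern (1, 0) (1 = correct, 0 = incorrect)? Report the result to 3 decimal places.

P(θ) = 1 / (1 + exp(−a(θ − b)))
P_1 = 1/(1+e^{3.4920}) = 0.0295
P_2 = 1/(1+e^{2.0000}) = 0.1192
L = P_1 × (1−P_2) = 0.0295 × 0.8808 = 0.02602

0.026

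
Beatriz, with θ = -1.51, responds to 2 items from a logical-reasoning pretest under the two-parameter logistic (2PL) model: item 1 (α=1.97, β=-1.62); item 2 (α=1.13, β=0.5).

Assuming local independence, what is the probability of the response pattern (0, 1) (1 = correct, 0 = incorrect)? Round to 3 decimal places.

P(θ) = 1 / (1 + exp(−α(θ − β)))
P_1 = 1/(1+e^{-0.2167}) = 0.5540
P_2 = 1/(1+e^{2.2713}) = 0.0935
L = (1−P_1) × P_2 = 0.4460 × 0.0935 = 0.04172

0.042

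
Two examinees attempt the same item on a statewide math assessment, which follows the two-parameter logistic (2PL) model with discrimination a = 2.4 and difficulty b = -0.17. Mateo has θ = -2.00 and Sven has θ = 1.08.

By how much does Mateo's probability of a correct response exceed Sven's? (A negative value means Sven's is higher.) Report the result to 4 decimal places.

P(θ) = 1 / (1 + exp(−a(θ − b)))
P(Mateo) = 0.0122  [exponent -4.3920]
P(Sven) = 0.9526  [exponent 3.0000]
Difference = 0.0122 − 0.9526 = -0.9403

-0.9403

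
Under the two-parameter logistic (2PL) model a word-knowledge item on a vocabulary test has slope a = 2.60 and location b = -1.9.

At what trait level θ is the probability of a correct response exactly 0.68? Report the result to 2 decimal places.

-1.61

P(θ) = 1 / (1 + exp(−a(θ − b)))
logit = ln(0.6800/0.3200) = 0.7538
θ = b + logit/(a) = -1.9 + 0.7538/2.6000 = -1.6101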